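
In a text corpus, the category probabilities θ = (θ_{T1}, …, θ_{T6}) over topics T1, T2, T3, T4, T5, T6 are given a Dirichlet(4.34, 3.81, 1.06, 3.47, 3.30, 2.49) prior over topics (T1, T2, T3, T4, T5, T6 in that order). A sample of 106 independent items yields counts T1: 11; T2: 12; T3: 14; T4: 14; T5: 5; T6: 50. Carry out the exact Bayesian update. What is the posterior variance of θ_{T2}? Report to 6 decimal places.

0.000884

The Dirichlet prior is conjugate to the Multinomial likelihood: each posterior αⱼ = prior αⱼ + observed count nⱼ.
Posterior concentration: (15.34, 15.81, 15.06, 17.47, 8.30, 52.49), total = 124.47.
Var[θ_j] = α_j(Σα−α_j)/((Σα)²(Σα+1)) = 15.81·108.66/(124.47²·125.47) = 0.000884.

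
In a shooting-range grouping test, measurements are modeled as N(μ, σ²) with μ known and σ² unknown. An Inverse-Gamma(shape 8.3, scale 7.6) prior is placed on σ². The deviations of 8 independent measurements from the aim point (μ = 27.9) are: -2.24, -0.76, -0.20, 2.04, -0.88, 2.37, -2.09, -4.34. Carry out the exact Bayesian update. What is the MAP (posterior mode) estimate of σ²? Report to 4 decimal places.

2.0523

With known mean μ and an Inverse-Gamma(α, β) prior on σ², the Normal likelihood is conjugate: posterior is Inv-Gamma(α + n/2, β + Σ(xᵢ−μ)²/2).
Σ(xᵢ−μ)² = (-2.24)² + (-0.76)² + (-0.20)² + (2.04)² + (-0.88)² + (2.37)² + (-2.09)² + (-4.34)² = 39.3918.
Posterior: Inv-Gamma(8.3 + 8/2, 7.6 + 39.3918/2) = Inv-Gamma(12.30, 27.29590).
Mode = β/(α+1) = 27.29590/13.30 = 2.0523.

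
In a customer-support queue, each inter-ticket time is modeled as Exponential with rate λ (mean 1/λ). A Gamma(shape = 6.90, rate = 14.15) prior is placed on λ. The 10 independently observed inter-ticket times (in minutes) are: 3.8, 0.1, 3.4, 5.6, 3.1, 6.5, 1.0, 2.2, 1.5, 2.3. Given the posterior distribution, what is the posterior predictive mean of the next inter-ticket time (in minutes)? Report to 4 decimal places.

2.7453

With a Gamma(shape α, rate β) prior on the exponential rate λ, the posterior after n observations with total T = Σxᵢ is Gamma(α+n, β+T).
Sum of observations T = 29.5 minutes; n = 10.
Posterior: Gamma(6.90+10, 14.15+29.5) = Gamma(16.90, 43.65).
The predictive distribution for the next observation is Lomax; its mean is β/(α−1) = 43.65/15.90 = 2.7453.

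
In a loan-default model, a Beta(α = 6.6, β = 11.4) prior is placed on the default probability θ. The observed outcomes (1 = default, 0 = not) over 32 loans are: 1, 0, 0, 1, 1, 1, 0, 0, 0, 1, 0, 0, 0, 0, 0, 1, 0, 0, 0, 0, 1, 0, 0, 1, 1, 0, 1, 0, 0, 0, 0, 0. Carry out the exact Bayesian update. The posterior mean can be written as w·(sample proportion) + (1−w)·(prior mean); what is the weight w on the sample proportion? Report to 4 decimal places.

0.6400

The Beta prior is conjugate to a Binomial/Bernoulli likelihood; the update adds successes to α and failures to β.
Posterior mean = (α₀+k)/(α₀+β₀+n) = [n/(α₀+β₀+n)]·(k/n) + [(α₀+β₀)/(α₀+β₀+n)]·α₀/(α₀+β₀), so only n and the prior enter the weight.
The weight on the data is w = n/(α₀+β₀+n) = 32/(6.6+11.4+32) = 32/50.0 = 0.6400.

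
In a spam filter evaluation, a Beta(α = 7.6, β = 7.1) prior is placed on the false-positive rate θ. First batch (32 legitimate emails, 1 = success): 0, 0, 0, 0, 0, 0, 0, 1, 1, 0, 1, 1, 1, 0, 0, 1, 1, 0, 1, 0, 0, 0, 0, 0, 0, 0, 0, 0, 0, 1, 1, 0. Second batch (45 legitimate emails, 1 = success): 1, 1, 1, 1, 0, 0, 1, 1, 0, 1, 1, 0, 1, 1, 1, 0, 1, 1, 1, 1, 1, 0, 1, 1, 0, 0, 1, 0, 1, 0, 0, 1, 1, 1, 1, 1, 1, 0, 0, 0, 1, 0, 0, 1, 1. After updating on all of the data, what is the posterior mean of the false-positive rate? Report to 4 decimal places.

The Beta prior is conjugate to a Binomial/Bernoulli likelihood; the update adds successes to α and failures to β.
After batch 1: Beta(7.6+10, 7.1+22) = Beta(17.6, 29.1).
After batch 2: Beta(17.6+29, 29.1+16) = Beta(46.6, 45.1).
Posterior mean = α/(α+β) = 46.6/91.7 = 0.5082.

0.5082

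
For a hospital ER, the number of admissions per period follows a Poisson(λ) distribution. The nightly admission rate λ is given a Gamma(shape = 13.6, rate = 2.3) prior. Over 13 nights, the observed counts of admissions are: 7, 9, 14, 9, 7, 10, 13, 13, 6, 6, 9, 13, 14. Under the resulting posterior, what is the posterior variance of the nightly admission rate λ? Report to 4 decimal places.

With a Gamma(shape α, rate β) prior, the Poisson likelihood is conjugate: the posterior is Gamma(α + ΣXᵢ, β + n).
Sum of counts S = 130 over n = 13 nights.
Posterior: Gamma(α+S, β+n) = Gamma(13.6+130, 2.3+13) = Gamma(143.6, 15.3).
Var = α/β² = 143.6/15.3² = 0.6134.

0.6134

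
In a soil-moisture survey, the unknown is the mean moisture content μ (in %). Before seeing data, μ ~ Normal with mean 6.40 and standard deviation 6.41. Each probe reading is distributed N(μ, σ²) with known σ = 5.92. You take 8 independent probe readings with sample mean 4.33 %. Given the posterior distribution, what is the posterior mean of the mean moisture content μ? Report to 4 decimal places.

For Normal data with known variance σ², a Normal(μ₀, σ₀²) prior on μ is conjugate. Posterior precision = 1/σ₀² + n/σ²; posterior mean is the precision-weighted average of μ₀ and x̄.
n·x̄ = 8·4.33 = 34.64.
σ₀² = 6.41² = 41.0881, σ² = 5.92² = 35.0464; σ² + n·σ₀² = 35.0464 + 8·41.0881 = 363.7512.
Posterior mean = (μ₀/σ₀² + n·x̄/σ²)/(1/σ₀² + n/σ²) = (σ²·μ₀ + σ₀²·n·x̄)/(σ² + n·σ₀²) = (35.0464·6.40 + 41.0881·34.64)/363.7512 = 1647.588744/363.7512 = 4.5294.

4.5294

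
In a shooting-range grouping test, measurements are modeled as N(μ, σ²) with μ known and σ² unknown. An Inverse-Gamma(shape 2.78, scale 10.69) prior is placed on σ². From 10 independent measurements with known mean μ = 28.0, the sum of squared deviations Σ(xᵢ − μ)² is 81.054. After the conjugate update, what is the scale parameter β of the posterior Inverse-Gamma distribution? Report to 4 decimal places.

With known mean μ and an Inverse-Gamma(α, β) prior on σ², the Normal likelihood is conjugate: posterior is Inv-Gamma(α + n/2, β + Σ(xᵢ−μ)²/2).
Posterior: Inv-Gamma(2.78 + 10/2, 10.69 + 81.054/2) = Inv-Gamma(7.78, 51.2170).
Posterior β = 51.2170.

51.2170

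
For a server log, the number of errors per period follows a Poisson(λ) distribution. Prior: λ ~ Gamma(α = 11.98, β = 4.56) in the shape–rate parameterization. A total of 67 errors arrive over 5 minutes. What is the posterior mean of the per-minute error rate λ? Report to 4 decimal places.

With a Gamma(shape α, rate β) prior, the Poisson likelihood is conjugate: the posterior is Gamma(α + ΣXᵢ, β + n).
Posterior: Gamma(α+S, β+n) = Gamma(11.98+67, 4.56+5) = Gamma(78.98, 9.56).
Posterior mean = α/β = 78.98/9.56 = 8.2615.

8.2615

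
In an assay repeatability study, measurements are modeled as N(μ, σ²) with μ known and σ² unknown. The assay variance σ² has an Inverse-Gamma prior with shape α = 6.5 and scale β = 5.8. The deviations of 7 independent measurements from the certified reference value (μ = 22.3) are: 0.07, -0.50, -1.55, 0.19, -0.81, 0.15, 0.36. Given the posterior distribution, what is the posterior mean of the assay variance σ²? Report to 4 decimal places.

0.8390

With known mean μ and an Inverse-Gamma(α, β) prior on σ², the Normal likelihood is conjugate: posterior is Inv-Gamma(α + n/2, β + Σ(xᵢ−μ)²/2).
Σ(xᵢ−μ)² = (0.07)² + (-0.50)² + (-1.55)² + (0.19)² + (-0.81)² + (0.15)² + (0.36)² = 3.5017.
Posterior: Inv-Gamma(6.5 + 7/2, 5.8 + 3.5017/2) = Inv-Gamma(10.00, 7.55085).
E[σ²|data] = β/(α−1) = 7.55085/9.00 = 0.8390.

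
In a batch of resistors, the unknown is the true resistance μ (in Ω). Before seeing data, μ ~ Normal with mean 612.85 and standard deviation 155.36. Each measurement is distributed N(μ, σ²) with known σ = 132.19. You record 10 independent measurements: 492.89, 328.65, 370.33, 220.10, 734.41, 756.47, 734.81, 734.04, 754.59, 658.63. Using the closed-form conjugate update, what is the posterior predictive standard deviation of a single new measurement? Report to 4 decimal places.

138.2159

For Normal data with known variance σ², a Normal(μ₀, σ₀²) prior on μ is conjugate. Posterior precision = 1/σ₀² + n/σ²; posterior mean is the precision-weighted average of μ₀ and x̄.
σ₀² = 155.36² = 24136.7296, σ² = 132.19² = 17474.1961; σ² + n·σ₀² = 17474.1961 + 10·24136.7296 = 258841.4921.
Posterior precision = 1/σ₀² + n/σ² = 1/24136.7296 + 10/17474.1961 = (σ² + n·σ₀²)/(σ₀²σ²) = 258841.4921/(24136.7296·17474.1961); posterior variance σₙ² = σ₀²σ²/(σ² + n·σ₀²) = 24136.7296·17474.1961/258841.4921 = 1629.452615.
Predictive variance for one new observation = σₙ² + σ² = 24136.7296·17474.1961/258841.4921 + 17474.1961 = σ²·(σ₀² + 258841.4921)/258841.4921 = 17474.1961·282978.2217/258841.4921 = 19103.648715; SD = √(17474.1961·282978.2217/258841.4921) = 138.2159.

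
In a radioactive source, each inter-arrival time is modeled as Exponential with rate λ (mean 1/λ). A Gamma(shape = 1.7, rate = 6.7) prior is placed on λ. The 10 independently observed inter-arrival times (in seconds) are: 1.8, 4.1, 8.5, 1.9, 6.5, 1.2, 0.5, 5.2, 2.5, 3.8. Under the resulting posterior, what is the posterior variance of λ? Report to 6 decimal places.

0.006417

With a Gamma(shape α, rate β) prior on the exponential rate λ, the posterior after n observations with total T = Σxᵢ is Gamma(α+n, β+T).
Sum of observations T = 36.0 seconds; n = 10.
Posterior: Gamma(1.7+10, 6.7+36.0) = Gamma(11.7, 42.7).
Var = α/β² = 0.006417.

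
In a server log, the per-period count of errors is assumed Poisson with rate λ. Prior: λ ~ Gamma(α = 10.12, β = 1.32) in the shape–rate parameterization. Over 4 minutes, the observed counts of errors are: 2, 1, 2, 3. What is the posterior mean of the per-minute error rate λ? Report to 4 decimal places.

With a Gamma(shape α, rate β) prior, the Poisson likelihood is conjugate: the posterior is Gamma(α + ΣXᵢ, β + n).
Sum of counts S = 8 over n = 4 minutes.
Posterior: Gamma(α+S, β+n) = Gamma(10.12+8, 1.32+4) = Gamma(18.12, 5.32).
Posterior mean = α/β = 18.12/5.32 = 3.4060.

3.4060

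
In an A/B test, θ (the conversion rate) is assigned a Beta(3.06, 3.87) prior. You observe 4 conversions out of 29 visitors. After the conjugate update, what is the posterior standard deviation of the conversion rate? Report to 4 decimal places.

0.0654

The Beta prior is conjugate to a Binomial/Bernoulli likelihood; the update adds successes to α and failures to β.
Posterior: Beta(α+k, β+n−k) = Beta(3.06+4, 3.87+25) = Beta(7.06, 28.87).
Var = αβ/((α+β)²(α+β+1)) = 7.06·28.87/(35.93²·36.93) = 0.00427521; SD = √0.00427521 = 0.0654.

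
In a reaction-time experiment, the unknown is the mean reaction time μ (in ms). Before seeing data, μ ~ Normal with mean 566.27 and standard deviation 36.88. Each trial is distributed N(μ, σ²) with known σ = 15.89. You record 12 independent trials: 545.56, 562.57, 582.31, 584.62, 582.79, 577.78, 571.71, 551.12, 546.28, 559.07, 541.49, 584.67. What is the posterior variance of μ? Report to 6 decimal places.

For Normal data with known variance σ², a Normal(μ₀, σ₀²) prior on μ is conjugate. Posterior precision = 1/σ₀² + n/σ²; posterior mean is the precision-weighted average of μ₀ and x̄.
σ₀² = 36.88² = 1360.1344, σ² = 15.89² = 252.4921; σ² + n·σ₀² = 252.4921 + 12·1360.1344 = 16574.1049.
Posterior precision = 1/σ₀² + n/σ² = 1/1360.1344 + 12/252.4921 = (σ² + n·σ₀²)/(σ₀²σ²) = 16574.1049/(1360.1344·252.4921); posterior variance σₙ² = σ₀²σ²/(σ² + n·σ₀²) = 1360.1344·252.4921/16574.1049 = 20.720467.

20.720467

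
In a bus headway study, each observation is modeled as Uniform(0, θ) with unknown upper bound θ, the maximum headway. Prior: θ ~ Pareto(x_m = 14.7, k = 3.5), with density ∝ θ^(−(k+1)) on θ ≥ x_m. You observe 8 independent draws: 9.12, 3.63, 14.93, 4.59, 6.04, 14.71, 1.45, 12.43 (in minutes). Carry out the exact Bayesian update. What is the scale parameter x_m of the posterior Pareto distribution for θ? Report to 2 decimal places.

A Pareto(scale x_m, shape k) prior on the upper bound θ of Uniform(0, θ) is conjugate: posterior is Pareto(max(x_m, max xᵢ), k + n).
Sample maximum = 14.93; prior scale x_m = 14.7 → posterior scale = max = 14.93.
Posterior shape = 3.5 + 8 = 11.5.
Posterior scale x_m = 14.93.

14.93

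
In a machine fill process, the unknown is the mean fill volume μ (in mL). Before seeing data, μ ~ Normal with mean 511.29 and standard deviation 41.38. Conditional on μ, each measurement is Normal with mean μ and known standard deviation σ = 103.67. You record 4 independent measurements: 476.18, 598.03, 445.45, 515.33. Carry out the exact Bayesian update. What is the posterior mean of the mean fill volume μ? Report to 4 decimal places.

For Normal data with known variance σ², a Normal(μ₀, σ₀²) prior on μ is conjugate. Posterior precision = 1/σ₀² + n/σ²; posterior mean is the precision-weighted average of μ₀ and x̄.
Σxᵢ = 476.18 + 598.03 + 445.45 + 515.33 = 2034.99, so n·x̄ = 2034.99.
σ₀² = 41.38² = 1712.3044, σ² = 103.67² = 10747.4689; σ² + n·σ₀² = 10747.4689 + 4·1712.3044 = 17596.6865.
Posterior mean = (μ₀/σ₀² + n·x̄/σ²)/(1/σ₀² + n/σ²) = (σ²·μ₀ + σ₀²·n·x̄)/(σ² + n·σ₀²) = (10747.4689·511.29 + 1712.3044·2034.99)/17596.6865 = 8979595.704837/17596.6865 = 510.3004.

510.3004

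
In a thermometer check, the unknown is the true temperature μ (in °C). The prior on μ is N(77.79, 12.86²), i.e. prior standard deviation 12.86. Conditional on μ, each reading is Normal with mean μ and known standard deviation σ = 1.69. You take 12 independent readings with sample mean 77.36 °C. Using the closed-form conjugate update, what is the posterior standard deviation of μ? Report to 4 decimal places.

0.4875

For Normal data with known variance σ², a Normal(μ₀, σ₀²) prior on μ is conjugate. Posterior precision = 1/σ₀² + n/σ²; posterior mean is the precision-weighted average of μ₀ and x̄.
σ₀² = 12.86² = 165.3796, σ² = 1.69² = 2.8561; σ² + n·σ₀² = 2.8561 + 12·165.3796 = 1987.4113.
Posterior precision = 1/σ₀² + n/σ² = 1/165.3796 + 12/2.8561 = (σ² + n·σ₀²)/(σ₀²σ²) = 1987.4113/(165.3796·2.8561); posterior variance σₙ² = σ₀²σ²/(σ² + n·σ₀²) = 165.3796·2.8561/1987.4113 = 0.237666.
Posterior SD = √σₙ² = √(165.3796·2.8561/1987.4113) = 0.4875.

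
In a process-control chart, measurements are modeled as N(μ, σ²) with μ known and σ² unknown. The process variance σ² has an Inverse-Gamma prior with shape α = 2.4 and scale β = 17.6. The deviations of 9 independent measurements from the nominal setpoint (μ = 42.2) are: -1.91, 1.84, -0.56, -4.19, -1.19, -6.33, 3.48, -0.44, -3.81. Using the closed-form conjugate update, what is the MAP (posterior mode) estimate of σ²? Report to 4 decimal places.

With known mean μ and an Inverse-Gamma(α, β) prior on σ², the Normal likelihood is conjugate: posterior is Inv-Gamma(α + n/2, β + Σ(xᵢ−μ)²/2).
Σ(xᵢ−μ)² = (-1.91)² + (1.84)² + (-0.56)² + (-4.19)² + (-1.19)² + (-6.33)² + (3.48)² + (-0.44)² + (-3.81)² = 93.2085.
Posterior: Inv-Gamma(2.4 + 9/2, 17.6 + 93.2085/2) = Inv-Gamma(6.90, 64.20425).
Mode = β/(α+1) = 64.20425/7.90 = 8.1271.

8.1271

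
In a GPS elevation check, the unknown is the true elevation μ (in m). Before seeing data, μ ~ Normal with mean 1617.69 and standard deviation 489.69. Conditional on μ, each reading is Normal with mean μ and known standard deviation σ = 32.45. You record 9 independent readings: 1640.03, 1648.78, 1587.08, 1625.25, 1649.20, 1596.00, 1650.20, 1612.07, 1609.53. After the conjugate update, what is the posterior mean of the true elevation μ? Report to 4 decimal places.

1624.2346

For Normal data with known variance σ², a Normal(μ₀, σ₀²) prior on μ is conjugate. Posterior precision = 1/σ₀² + n/σ²; posterior mean is the precision-weighted average of μ₀ and x̄.
Σxᵢ = 1640.03 + 1648.78 + 1587.08 + 1625.25 + 1649.20 + 1596.00 + 1650.20 + 1612.07 + 1609.53 = 14618.14, so n·x̄ = 14618.14.
σ₀² = 489.69² = 239796.2961, σ² = 32.45² = 1053.0025; σ² + n·σ₀² = 1053.0025 + 9·239796.2961 = 2159219.6674.
Posterior mean = (μ₀/σ₀² + n·x̄/σ²)/(1/σ₀² + n/σ²) = (σ²·μ₀ + σ₀²·n·x̄)/(σ² + n·σ₀²) = (1053.0025·1617.69 + 239796.2961·14618.14)/2159219.6674 = 3507079259.485479/2159219.6674 = 1624.2346.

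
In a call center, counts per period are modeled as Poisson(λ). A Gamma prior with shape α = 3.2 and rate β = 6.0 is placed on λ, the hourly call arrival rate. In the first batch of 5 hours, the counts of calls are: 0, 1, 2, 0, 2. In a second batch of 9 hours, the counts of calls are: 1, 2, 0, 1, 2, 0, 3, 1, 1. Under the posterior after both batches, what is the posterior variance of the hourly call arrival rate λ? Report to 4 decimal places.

With a Gamma(shape α, rate β) prior, the Poisson likelihood is conjugate: the posterior is Gamma(α + ΣXᵢ, β + n).
Batch 1: sum of counts S = 5 over n = 5 hours.
After batch 1: Gamma(α+S, β+n) = Gamma(3.2+5, 6.0+5) = Gamma(8.2, 11.0).
Batch 2: sum of counts S = 11 over n = 9 hours.
After batch 2: Gamma(α+S, β+n) = Gamma(8.2+11, 11.0+9) = Gamma(19.2, 20.0).
Var = α/β² = 19.2/20.0² = 0.0480.

0.0480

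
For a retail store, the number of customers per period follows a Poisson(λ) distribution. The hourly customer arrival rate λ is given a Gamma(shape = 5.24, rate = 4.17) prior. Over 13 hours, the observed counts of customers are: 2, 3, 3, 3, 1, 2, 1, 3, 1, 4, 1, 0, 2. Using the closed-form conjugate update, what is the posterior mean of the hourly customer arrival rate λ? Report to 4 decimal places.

With a Gamma(shape α, rate β) prior, the Poisson likelihood is conjugate: the posterior is Gamma(α + ΣXᵢ, β + n).
Sum of counts S = 26 over n = 13 hours.
Posterior: Gamma(α+S, β+n) = Gamma(5.24+26, 4.17+13) = Gamma(31.24, 17.17).
Posterior mean = α/β = 31.24/17.17 = 1.8195.

1.8195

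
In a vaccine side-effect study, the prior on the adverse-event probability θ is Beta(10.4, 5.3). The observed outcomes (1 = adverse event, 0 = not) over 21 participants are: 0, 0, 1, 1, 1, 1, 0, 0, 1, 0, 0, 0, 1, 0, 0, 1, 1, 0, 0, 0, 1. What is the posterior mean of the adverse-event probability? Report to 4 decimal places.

0.5286

The Beta prior is conjugate to a Binomial/Bernoulli likelihood; the update adds successes to α and failures to β.
Posterior: Beta(α+k, β+n−k) = Beta(10.4+9, 5.3+12) = Beta(19.4, 17.3).
Posterior mean = α/(α+β) = 19.4/36.7 = 0.5286.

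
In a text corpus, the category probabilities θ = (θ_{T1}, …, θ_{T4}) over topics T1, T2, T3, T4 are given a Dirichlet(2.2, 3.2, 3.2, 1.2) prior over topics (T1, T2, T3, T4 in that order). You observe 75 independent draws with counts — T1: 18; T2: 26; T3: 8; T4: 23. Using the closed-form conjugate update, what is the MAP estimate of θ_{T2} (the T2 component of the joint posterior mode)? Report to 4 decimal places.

0.3490

The Dirichlet prior is conjugate to the Multinomial likelihood: each posterior αⱼ = prior αⱼ + observed count nⱼ.
Posterior concentration: (20.2, 29.2, 11.2, 24.2), total = 84.8.
Joint mode component: (α_{T2}−1)/(Σα−K) = 28.2/80.8 = 0.3490.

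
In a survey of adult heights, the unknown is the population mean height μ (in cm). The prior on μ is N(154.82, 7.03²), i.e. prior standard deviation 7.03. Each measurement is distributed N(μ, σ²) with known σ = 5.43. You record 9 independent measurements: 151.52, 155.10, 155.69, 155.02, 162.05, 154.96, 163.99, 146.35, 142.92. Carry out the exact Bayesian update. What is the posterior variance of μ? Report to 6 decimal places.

For Normal data with known variance σ², a Normal(μ₀, σ₀²) prior on μ is conjugate. Posterior precision = 1/σ₀² + n/σ²; posterior mean is the precision-weighted average of μ₀ and x̄.
σ₀² = 7.03² = 49.4209, σ² = 5.43² = 29.4849; σ² + n·σ₀² = 29.4849 + 9·49.4209 = 474.273.
Posterior precision = 1/σ₀² + n/σ² = 1/49.4209 + 9/29.4849 = (σ² + n·σ₀²)/(σ₀²σ²) = 474.273/(49.4209·29.4849); posterior variance σₙ² = σ₀²σ²/(σ² + n·σ₀²) = 49.4209·29.4849/474.273 = 3.072429.

3.072429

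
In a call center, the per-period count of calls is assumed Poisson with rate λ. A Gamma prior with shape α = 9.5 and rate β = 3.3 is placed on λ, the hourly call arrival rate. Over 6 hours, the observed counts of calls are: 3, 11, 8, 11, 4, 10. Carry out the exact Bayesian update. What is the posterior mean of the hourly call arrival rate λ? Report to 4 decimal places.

With a Gamma(shape α, rate β) prior, the Poisson likelihood is conjugate: the posterior is Gamma(α + ΣXᵢ, β + n).
Sum of counts S = 47 over n = 6 hours.
Posterior: Gamma(α+S, β+n) = Gamma(9.5+47, 3.3+6) = Gamma(56.5, 9.3).
Posterior mean = α/β = 56.5/9.3 = 6.0753.

6.0753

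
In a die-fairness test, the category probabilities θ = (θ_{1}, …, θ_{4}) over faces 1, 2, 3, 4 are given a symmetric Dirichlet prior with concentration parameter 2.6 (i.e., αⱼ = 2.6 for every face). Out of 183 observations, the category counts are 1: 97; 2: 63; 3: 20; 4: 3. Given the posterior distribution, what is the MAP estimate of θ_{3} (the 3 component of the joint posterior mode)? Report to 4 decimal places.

0.1140

The Dirichlet prior is conjugate to the Multinomial likelihood: each posterior αⱼ = prior αⱼ + observed count nⱼ.
Posterior concentration: (99.6, 65.6, 22.6, 5.6), total = 193.4.
Joint mode component: (α_{3}−1)/(Σα−K) = 21.6/189.4 = 0.1140.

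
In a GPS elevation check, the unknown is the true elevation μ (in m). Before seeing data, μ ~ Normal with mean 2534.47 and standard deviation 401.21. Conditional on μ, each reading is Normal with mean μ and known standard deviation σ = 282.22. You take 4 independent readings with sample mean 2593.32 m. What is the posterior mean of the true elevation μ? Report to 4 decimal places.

2586.8416

For Normal data with known variance σ², a Normal(μ₀, σ₀²) prior on μ is conjugate. Posterior precision = 1/σ₀² + n/σ²; posterior mean is the precision-weighted average of μ₀ and x̄.
n·x̄ = 4·2593.32 = 10373.28.
σ₀² = 401.21² = 160969.4641, σ² = 282.22² = 79648.1284; σ² + n·σ₀² = 79648.1284 + 4·160969.4641 = 723525.9848.
Posterior mean = (μ₀/σ₀² + n·x̄/σ²)/(1/σ₀² + n/σ²) = (σ²·μ₀ + σ₀²·n·x̄)/(σ² + n·σ₀²) = (79648.1284·2534.47 + 160969.4641·10373.28)/723525.9848 = 1871647114.545196/723525.9848 = 2586.8416.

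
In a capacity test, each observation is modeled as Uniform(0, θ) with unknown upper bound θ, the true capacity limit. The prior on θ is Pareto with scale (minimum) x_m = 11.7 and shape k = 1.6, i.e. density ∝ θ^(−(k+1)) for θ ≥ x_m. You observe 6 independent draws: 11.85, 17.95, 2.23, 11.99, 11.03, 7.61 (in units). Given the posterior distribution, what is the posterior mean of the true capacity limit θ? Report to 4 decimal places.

A Pareto(scale x_m, shape k) prior on the upper bound θ of Uniform(0, θ) is conjugate: posterior is Pareto(max(x_m, max xᵢ), k + n).
Sample maximum = 17.95; prior scale x_m = 11.7 → posterior scale = max = 17.95.
Posterior shape = 1.6 + 6 = 7.6.
E[θ|data] = k·x_m/(k−1) = 7.6·17.95/6.6 = 20.6697.

20.6697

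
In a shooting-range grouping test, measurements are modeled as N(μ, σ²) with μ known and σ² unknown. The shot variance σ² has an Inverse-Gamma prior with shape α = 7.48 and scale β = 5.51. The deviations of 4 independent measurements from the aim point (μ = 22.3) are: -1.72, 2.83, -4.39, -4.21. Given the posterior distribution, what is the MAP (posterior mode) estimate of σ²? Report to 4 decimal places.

With known mean μ and an Inverse-Gamma(α, β) prior on σ², the Normal likelihood is conjugate: posterior is Inv-Gamma(α + n/2, β + Σ(xᵢ−μ)²/2).
Σ(xᵢ−μ)² = (-1.72)² + (2.83)² + (-4.39)² + (-4.21)² = 47.9635.
Posterior: Inv-Gamma(7.48 + 4/2, 5.51 + 47.9635/2) = Inv-Gamma(9.48, 29.49175).
Mode = β/(α+1) = 29.49175/10.48 = 2.8141.

2.8141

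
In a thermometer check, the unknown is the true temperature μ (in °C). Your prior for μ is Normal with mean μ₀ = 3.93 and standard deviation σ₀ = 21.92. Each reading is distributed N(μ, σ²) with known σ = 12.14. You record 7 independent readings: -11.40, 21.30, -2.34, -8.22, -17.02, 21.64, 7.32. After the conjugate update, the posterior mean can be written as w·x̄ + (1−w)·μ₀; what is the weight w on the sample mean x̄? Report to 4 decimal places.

0.9580

For Normal data with known variance σ², a Normal(μ₀, σ₀²) prior on μ is conjugate. Posterior precision = 1/σ₀² + n/σ²; posterior mean is the precision-weighted average of μ₀ and x̄.
σ₀² = 21.92² = 480.4864, σ² = 12.14² = 147.3796. Prior precision 1/σ₀² = 1/480.4864; data precision n/σ² = 7/147.3796.
w = (n/σ²)/(1/σ₀² + n/σ²) = n·σ₀²/(σ² + n·σ₀²) = 7·480.4864/(147.3796 + 7·480.4864) = 3363.4048/3510.7844 = 0.9580.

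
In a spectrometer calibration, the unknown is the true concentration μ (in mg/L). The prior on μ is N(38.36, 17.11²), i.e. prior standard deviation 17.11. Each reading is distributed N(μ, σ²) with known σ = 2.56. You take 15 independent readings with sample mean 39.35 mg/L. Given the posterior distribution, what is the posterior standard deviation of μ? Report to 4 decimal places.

For Normal data with known variance σ², a Normal(μ₀, σ₀²) prior on μ is conjugate. Posterior precision = 1/σ₀² + n/σ²; posterior mean is the precision-weighted average of μ₀ and x̄.
σ₀² = 17.11² = 292.7521, σ² = 2.56² = 6.5536; σ² + n·σ₀² = 6.5536 + 15·292.7521 = 4397.8351.
Posterior precision = 1/σ₀² + n/σ² = 1/292.7521 + 15/6.5536 = (σ² + n·σ₀²)/(σ₀²σ²) = 4397.8351/(292.7521·6.5536); posterior variance σₙ² = σ₀²σ²/(σ² + n·σ₀²) = 292.7521·6.5536/4397.8351 = 0.436256.
Posterior SD = √σₙ² = √(292.7521·6.5536/4397.8351) = 0.6605.

0.6605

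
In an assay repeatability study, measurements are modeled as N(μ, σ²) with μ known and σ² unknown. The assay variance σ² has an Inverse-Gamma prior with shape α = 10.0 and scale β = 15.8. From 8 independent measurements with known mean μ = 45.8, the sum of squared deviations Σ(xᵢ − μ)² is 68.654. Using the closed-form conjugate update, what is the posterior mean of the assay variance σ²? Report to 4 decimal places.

With known mean μ and an Inverse-Gamma(α, β) prior on σ², the Normal likelihood is conjugate: posterior is Inv-Gamma(α + n/2, β + Σ(xᵢ−μ)²/2).
Posterior: Inv-Gamma(10.0 + 8/2, 15.8 + 68.654/2) = Inv-Gamma(14.00, 50.1270).
E[σ²|data] = β/(α−1) = 50.1270/13.00 = 3.8559.

3.8559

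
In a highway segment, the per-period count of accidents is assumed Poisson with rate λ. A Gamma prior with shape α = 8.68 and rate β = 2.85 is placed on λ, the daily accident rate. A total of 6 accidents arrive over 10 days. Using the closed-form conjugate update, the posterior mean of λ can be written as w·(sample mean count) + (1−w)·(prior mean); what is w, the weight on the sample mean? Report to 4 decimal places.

With a Gamma(shape α, rate β) prior, the Poisson likelihood is conjugate: the posterior is Gamma(α + ΣXᵢ, β + n).
Posterior mean = (α₀+S)/(β₀+n) = [n/(β₀+n)]·(S/n) + [β₀/(β₀+n)]·(α₀/β₀), so only n and β₀ enter the weight.
Weight on data w = n/(β₀+n) = 10/(2.85+10) = 10/12.85 = 0.7782.

0.7782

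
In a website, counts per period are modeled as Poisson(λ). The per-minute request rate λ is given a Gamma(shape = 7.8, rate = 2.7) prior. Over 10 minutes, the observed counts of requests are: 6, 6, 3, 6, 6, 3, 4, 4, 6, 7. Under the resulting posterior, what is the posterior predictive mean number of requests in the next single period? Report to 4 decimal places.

With a Gamma(shape α, rate β) prior, the Poisson likelihood is conjugate: the posterior is Gamma(α + ΣXᵢ, β + n).
Sum of counts S = 51 over n = 10 minutes.
Posterior: Gamma(α+S, β+n) = Gamma(7.8+51, 2.7+10) = Gamma(58.8, 12.7).
The predictive distribution for one future period is NegBinom with mean α/β = 4.6299.

4.6299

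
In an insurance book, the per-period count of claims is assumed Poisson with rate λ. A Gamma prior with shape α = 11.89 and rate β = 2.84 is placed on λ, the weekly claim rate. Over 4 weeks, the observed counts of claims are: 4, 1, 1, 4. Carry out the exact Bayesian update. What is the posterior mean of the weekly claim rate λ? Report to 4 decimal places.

With a Gamma(shape α, rate β) prior, the Poisson likelihood is conjugate: the posterior is Gamma(α + ΣXᵢ, β + n).
Sum of counts S = 10 over n = 4 weeks.
Posterior: Gamma(α+S, β+n) = Gamma(11.89+10, 2.84+4) = Gamma(21.89, 6.84).
Posterior mean = α/β = 21.89/6.84 = 3.2003.

3.2003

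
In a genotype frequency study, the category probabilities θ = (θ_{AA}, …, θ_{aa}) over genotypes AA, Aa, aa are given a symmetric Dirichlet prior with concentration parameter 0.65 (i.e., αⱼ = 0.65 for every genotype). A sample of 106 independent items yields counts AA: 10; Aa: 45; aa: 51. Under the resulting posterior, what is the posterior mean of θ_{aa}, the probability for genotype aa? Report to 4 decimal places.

0.4785

The Dirichlet prior is conjugate to the Multinomial likelihood: each posterior αⱼ = prior αⱼ + observed count nⱼ.
Posterior concentration: (10.65, 45.65, 51.65), total = 107.95.
E[θ_{aa}|data] = α_{aa}/Σα = 51.65/107.95 = 0.4785.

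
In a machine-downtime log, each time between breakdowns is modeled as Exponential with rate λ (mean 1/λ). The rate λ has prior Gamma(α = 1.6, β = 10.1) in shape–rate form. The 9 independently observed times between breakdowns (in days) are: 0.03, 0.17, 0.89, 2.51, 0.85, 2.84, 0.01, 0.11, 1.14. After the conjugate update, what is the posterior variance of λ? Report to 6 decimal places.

0.030475

With a Gamma(shape α, rate β) prior on the exponential rate λ, the posterior after n observations with total T = Σxᵢ is Gamma(α+n, β+T).
Sum of observations T = 8.55 days; n = 9.
Posterior: Gamma(1.6+9, 10.1+8.55) = Gamma(10.6, 18.65).
Var = α/β² = 0.030475.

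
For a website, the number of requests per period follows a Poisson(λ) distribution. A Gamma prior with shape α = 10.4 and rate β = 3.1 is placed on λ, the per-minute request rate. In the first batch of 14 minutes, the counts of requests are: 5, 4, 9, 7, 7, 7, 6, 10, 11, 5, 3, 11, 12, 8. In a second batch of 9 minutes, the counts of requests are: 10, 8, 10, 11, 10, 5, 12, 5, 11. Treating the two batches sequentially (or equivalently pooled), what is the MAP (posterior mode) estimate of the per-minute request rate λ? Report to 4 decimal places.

7.5249

With a Gamma(shape α, rate β) prior, the Poisson likelihood is conjugate: the posterior is Gamma(α + ΣXᵢ, β + n).
Batch 1: sum of counts S = 105 over n = 14 minutes.
After batch 1: Gamma(α+S, β+n) = Gamma(10.4+105, 3.1+14) = Gamma(115.4, 17.1).
Batch 2: sum of counts S = 82 over n = 9 minutes.
After batch 2: Gamma(α+S, β+n) = Gamma(115.4+82, 17.1+9) = Gamma(197.4, 26.1).
Mode of Gamma(α,β) for α≥1 is (α−1)/β = 196.4/26.1 = 7.5249.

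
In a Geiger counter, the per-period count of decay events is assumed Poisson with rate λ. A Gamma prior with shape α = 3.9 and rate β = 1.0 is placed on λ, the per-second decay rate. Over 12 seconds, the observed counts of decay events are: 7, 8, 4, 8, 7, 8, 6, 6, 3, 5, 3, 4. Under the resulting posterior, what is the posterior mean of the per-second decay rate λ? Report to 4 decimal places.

5.6077

With a Gamma(shape α, rate β) prior, the Poisson likelihood is conjugate: the posterior is Gamma(α + ΣXᵢ, β + n).
Sum of counts S = 69 over n = 12 seconds.
Posterior: Gamma(α+S, β+n) = Gamma(3.9+69, 1.0+12) = Gamma(72.9, 13.0).
Posterior mean = α/β = 72.9/13.0 = 5.6077.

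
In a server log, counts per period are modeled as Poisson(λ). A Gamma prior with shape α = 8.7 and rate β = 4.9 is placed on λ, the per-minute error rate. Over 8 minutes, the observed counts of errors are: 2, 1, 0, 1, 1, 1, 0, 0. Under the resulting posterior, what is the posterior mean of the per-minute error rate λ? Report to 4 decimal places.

With a Gamma(shape α, rate β) prior, the Poisson likelihood is conjugate: the posterior is Gamma(α + ΣXᵢ, β + n).
Sum of counts S = 6 over n = 8 minutes.
Posterior: Gamma(α+S, β+n) = Gamma(8.7+6, 4.9+8) = Gamma(14.7, 12.9).
Posterior mean = α/β = 14.7/12.9 = 1.1395.

1.1395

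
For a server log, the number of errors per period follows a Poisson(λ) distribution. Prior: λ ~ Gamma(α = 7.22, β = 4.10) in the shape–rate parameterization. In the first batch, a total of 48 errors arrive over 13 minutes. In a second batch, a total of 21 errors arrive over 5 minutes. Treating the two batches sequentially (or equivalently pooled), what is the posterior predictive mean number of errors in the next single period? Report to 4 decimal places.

With a Gamma(shape α, rate β) prior, the Poisson likelihood is conjugate: the posterior is Gamma(α + ΣXᵢ, β + n).
After batch 1: Gamma(α+S, β+n) = Gamma(7.22+48, 4.10+13) = Gamma(55.22, 17.10).
After batch 2: Gamma(α+S, β+n) = Gamma(55.22+21, 17.10+5) = Gamma(76.22, 22.10).
The predictive distribution for one future period is NegBinom with mean α/β = 3.4489.

3.4489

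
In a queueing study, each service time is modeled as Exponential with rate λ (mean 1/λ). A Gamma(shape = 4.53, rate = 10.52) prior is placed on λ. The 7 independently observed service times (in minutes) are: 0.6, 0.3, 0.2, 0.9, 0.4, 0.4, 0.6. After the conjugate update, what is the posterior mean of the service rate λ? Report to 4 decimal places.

0.8283

With a Gamma(shape α, rate β) prior on the exponential rate λ, the posterior after n observations with total T = Σxᵢ is Gamma(α+n, β+T).
Sum of observations T = 3.4 minutes; n = 7.
Posterior: Gamma(4.53+7, 10.52+3.4) = Gamma(11.53, 13.92).
Posterior mean of λ = α/β = 11.53/13.92 = 0.8283.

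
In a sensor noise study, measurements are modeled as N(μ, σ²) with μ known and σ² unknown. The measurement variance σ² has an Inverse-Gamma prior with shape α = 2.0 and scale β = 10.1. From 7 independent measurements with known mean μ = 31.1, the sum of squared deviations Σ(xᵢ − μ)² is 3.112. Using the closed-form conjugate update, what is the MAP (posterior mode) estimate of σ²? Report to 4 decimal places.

1.7932

With known mean μ and an Inverse-Gamma(α, β) prior on σ², the Normal likelihood is conjugate: posterior is Inv-Gamma(α + n/2, β + Σ(xᵢ−μ)²/2).
Posterior: Inv-Gamma(2.0 + 7/2, 10.1 + 3.112/2) = Inv-Gamma(5.50, 11.6560).
Mode = β/(α+1) = 11.6560/6.50 = 1.7932.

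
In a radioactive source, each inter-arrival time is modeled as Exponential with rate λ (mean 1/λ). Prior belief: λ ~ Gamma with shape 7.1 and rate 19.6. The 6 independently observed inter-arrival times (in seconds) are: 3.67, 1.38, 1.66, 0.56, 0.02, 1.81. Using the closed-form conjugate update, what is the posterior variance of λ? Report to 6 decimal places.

With a Gamma(shape α, rate β) prior on the exponential rate λ, the posterior after n observations with total T = Σxᵢ is Gamma(α+n, β+T).
Sum of observations T = 9.10 seconds; n = 6.
Posterior: Gamma(7.1+6, 19.6+9.10) = Gamma(13.1, 28.70).
Var = α/β² = 0.015904.

0.015904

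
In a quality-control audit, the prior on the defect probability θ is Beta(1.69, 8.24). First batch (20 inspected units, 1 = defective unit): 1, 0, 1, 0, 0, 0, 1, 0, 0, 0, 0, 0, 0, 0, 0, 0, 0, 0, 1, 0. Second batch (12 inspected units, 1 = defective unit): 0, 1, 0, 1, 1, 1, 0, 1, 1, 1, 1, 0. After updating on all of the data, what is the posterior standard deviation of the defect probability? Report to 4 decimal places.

0.0716

The Beta prior is conjugate to a Binomial/Bernoulli likelihood; the update adds successes to α and failures to β.
After batch 1: Beta(1.69+4, 8.24+16) = Beta(5.69, 24.24).
After batch 2: Beta(5.69+8, 24.24+4) = Beta(13.69, 28.24).
Var = αβ/((α+β)²(α+β+1)) = 13.69·28.24/(41.93²·42.93) = 0.00512221; SD = √0.00512221 = 0.0716.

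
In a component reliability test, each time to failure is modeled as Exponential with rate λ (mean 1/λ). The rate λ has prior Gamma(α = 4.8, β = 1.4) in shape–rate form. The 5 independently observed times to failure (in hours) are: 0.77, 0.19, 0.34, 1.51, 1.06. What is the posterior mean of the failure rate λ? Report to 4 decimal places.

1.8596

With a Gamma(shape α, rate β) prior on the exponential rate λ, the posterior after n observations with total T = Σxᵢ is Gamma(α+n, β+T).
Sum of observations T = 3.87 hours; n = 5.
Posterior: Gamma(4.8+5, 1.4+3.87) = Gamma(9.8, 5.27).
Posterior mean of λ = α/β = 9.8/5.27 = 1.8596.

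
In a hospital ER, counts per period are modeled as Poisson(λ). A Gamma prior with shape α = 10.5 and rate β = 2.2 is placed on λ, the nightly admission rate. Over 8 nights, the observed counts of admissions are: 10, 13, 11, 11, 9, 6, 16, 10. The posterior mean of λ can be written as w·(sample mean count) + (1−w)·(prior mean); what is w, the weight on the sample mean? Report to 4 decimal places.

0.7843

With a Gamma(shape α, rate β) prior, the Poisson likelihood is conjugate: the posterior is Gamma(α + ΣXᵢ, β + n).
Posterior mean = (α₀+S)/(β₀+n) = [n/(β₀+n)]·(S/n) + [β₀/(β₀+n)]·(α₀/β₀), so only n and β₀ enter the weight.
Weight on data w = n/(β₀+n) = 8/(2.2+8) = 8/10.2 = 0.7843.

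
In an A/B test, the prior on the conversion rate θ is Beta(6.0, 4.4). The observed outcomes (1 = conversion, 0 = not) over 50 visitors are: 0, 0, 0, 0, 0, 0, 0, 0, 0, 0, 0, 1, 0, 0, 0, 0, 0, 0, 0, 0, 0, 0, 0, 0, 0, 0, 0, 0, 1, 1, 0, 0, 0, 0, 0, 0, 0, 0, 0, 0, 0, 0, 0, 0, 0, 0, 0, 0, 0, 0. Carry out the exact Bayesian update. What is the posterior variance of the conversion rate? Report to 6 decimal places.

The Beta prior is conjugate to a Binomial/Bernoulli likelihood; the update adds successes to α and failures to β.
Posterior: Beta(α+k, β+n−k) = Beta(6.0+3, 4.4+47) = Beta(9.0, 51.4).
Var = αβ/((α+β)²(α+β+1)) = 9.0·51.4/(60.4²·61.4) = 0.002065.

0.002065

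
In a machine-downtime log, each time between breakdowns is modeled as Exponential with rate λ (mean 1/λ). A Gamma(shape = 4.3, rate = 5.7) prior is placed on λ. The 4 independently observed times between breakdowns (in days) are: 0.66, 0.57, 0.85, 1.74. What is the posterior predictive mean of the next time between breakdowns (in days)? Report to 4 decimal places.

1.3041

With a Gamma(shape α, rate β) prior on the exponential rate λ, the posterior after n observations with total T = Σxᵢ is Gamma(α+n, β+T).
Sum of observations T = 3.82 days; n = 4.
Posterior: Gamma(4.3+4, 5.7+3.82) = Gamma(8.3, 9.52).
The predictive distribution for the next observation is Lomax; its mean is β/(α−1) = 9.52/7.3 = 1.3041.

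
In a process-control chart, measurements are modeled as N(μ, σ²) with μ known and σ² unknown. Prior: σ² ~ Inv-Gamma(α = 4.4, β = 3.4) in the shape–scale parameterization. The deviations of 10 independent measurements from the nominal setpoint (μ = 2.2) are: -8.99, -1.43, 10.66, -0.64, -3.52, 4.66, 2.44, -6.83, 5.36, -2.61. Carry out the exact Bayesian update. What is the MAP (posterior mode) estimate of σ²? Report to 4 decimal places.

With known mean μ and an Inverse-Gamma(α, β) prior on σ², the Normal likelihood is conjugate: posterior is Inv-Gamma(α + n/2, β + Σ(xᵢ−μ)²/2).
Σ(xᵢ−μ)² = (-8.99)² + (-1.43)² + (10.66)² + (-0.64)² + (-3.52)² + (4.66)² + (2.44)² + (-6.83)² + (5.36)² + (-2.61)² = 319.1604.
Posterior: Inv-Gamma(4.4 + 10/2, 3.4 + 319.1604/2) = Inv-Gamma(9.40, 162.98020).
Mode = β/(α+1) = 162.98020/10.40 = 15.6712.

15.6712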